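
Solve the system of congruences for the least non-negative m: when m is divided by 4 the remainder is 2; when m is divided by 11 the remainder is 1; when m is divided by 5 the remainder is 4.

Combine the congruences pairwise.
From m ≡ 2 (mod 4) write m = 2 + 4t. Substituting into m ≡ 1 (mod 11) gives 4t ≡ 10 (mod 11), and since 4⁻¹ ≡ 3 (mod 11), t ≡ 8. Hence m ≡ 2 + 4·8 = 34 (mod 44).
From m ≡ 34 (mod 44) write m = 34 + 44t. Substituting into m ≡ 4 (mod 5) gives 44t ≡ 0 (mod 5), and since 4⁻¹ ≡ 4 (mod 5), t ≡ 0. Hence m ≡ 34 + 44·0 = 34 (mod 220).

34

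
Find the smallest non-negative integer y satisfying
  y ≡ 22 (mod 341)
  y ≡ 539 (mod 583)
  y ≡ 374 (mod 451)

29689

Combine the congruences pairwise.
gcd(341, 583) = 11 and 11 | (539 − 22), so the pair is consistent; merging gives y ≡ 11616 (mod 18073), where 18073 = lcm(341, 583).
gcd(18073, 451) = 11 and 11 | (374 − 11616), so the pair is consistent; merging gives y ≡ 29689 (mod 740993), where 740993 = lcm(18073, 451).
The solution is unique modulo lcm(341, 583, 451) = 740993.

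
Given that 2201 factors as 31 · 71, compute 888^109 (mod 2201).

Mod 31: 888 ≡ 20; by Fermat, exponent reduces to 109 mod 30 = 19; 20^19 ≡ 9 (mod 31).
Mod 71: 888 ≡ 36; by Fermat, exponent reduces to 109 mod 70 = 39; 36^39 ≡ 40 (mod 71).
Combine by CRT: x ≡ 9 (mod 31), x ≡ 40 (mod 71) ⇒ x ≡ 40 (mod 2201).

40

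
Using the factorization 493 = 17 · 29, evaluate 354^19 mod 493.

Mod 17: 354 ≡ 14; by Fermat, exponent reduces to 19 mod 16 = 3; 14^3 ≡ 7 (mod 17).
Mod 29: 354 ≡ 6; 6^19 ≡ 4 (mod 29).
Combine by CRT: x ≡ 7 (mod 17), x ≡ 4 (mod 29) ⇒ x ≡ 381 (mod 493).

381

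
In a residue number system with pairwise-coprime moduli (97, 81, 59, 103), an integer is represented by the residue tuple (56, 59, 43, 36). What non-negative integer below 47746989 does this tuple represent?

9568427

The moduli are pairwise coprime; N = 97·81·59·103 = 47746989.
N/97 = 492237; 492237 ≡ 59 (mod 97); 59·74 ≡ 1, so inverse 74.
N/81 = 589469; 589469 ≡ 32 (mod 81); 32·38 ≡ 1, so inverse 38.
N/59 = 809271; 809271 ≡ 27 (mod 59); 27·35 ≡ 1, so inverse 35.
N/103 = 463563; 463563 ≡ 63 (mod 103); 63·18 ≡ 1, so inverse 18.
x ≡ 56·492237·74 + 59·589469·38 + 43·809271·35 + 36·463563·18 = 4879761305.
4879761305 mod 47746989 = 9568427.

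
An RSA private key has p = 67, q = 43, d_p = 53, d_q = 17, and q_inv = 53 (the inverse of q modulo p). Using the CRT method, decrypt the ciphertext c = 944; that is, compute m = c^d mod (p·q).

2400

m₁ = c^(d_p) mod p: c ≡ 6 (mod 67), and 6^53 mod 67 = 55.
m₂ = c^(d_q) mod q: c ≡ 41 (mod 43), and 41^17 mod 43 = 35.
h = q_inv·(m₁ − m₂) mod p = 53·(55 − 35) mod 67 = 55.
m = m₂ + h·q = 35 + 55·43 = 2400.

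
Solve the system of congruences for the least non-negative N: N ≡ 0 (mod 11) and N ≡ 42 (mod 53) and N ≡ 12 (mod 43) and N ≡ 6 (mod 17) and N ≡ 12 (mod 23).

Combine the congruences pairwise.
From N ≡ 0 (mod 11) write N = 0 + 11t. Substituting into N ≡ 42 (mod 53) gives 11t ≡ 42 (mod 53), and since 11⁻¹ ≡ 29 (mod 53), t ≡ 52. Hence N ≡ 0 + 11·52 = 572 (mod 583).
From N ≡ 572 (mod 583) write N = 572 + 583t. Substituting into N ≡ 12 (mod 43) gives 583t ≡ 42 (mod 43), and since 24⁻¹ ≡ 9 (mod 43), t ≡ 34. Hence N ≡ 572 + 583·34 = 20394 (mod 25069).
From N ≡ 20394 (mod 25069) write N = 20394 + 25069t. Substituting into N ≡ 6 (mod 17) gives 25069t ≡ 12 (mod 17), and since 11⁻¹ ≡ 14 (mod 17), t ≡ 15. Hence N ≡ 20394 + 25069·15 = 396429 (mod 426173).
From N ≡ 396429 (mod 426173) write N = 396429 + 426173t. Substituting into N ≡ 12 (mod 23) gives 426173t ≡ 11 (mod 23), and since 6⁻¹ ≡ 4 (mod 23), t ≡ 21. Hence N ≡ 396429 + 426173·21 = 9346062 (mod 9801979).

9346062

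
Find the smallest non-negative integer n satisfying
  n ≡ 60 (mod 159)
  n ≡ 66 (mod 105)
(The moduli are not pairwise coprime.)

696

Combine the congruences pairwise.
gcd(159, 105) = 3 and 3 | (66 − 60), so the pair is consistent; merging gives n ≡ 696 (mod 5565), where 5565 = lcm(159, 105).
The solution is unique modulo lcm(159, 105) = 5565.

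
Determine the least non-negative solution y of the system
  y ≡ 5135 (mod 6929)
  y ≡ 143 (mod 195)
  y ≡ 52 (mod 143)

gcd(6929, 195) = 13 and 13 | (143 − 5135), so the pair is consistent; merging gives y ≡ 88283 (mod 103935), where 103935 = lcm(6929, 195).
gcd(103935, 143) = 13 and 13 | (52 − 88283), so the pair is consistent; merging gives y ≡ 88283 (mod 1143285), where 1143285 = lcm(103935, 143).
The solution is unique modulo lcm(6929, 195, 143) = 1143285.

88283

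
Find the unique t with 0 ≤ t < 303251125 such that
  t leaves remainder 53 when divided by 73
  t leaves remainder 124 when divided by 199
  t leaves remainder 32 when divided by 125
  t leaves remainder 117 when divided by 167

115020532

The moduli are pairwise coprime; N = 73·199·125·167 = 303251125.
N/73 = 4154125; 4154125 ≡ 60 (mod 73); 60·28 ≡ 1, so inverse 28.
N/199 = 1523875; 1523875 ≡ 132 (mod 199); 132·98 ≡ 1, so inverse 98.
N/125 = 2426009; 2426009 ≡ 9 (mod 125); 9·14 ≡ 1, so inverse 14.
N/167 = 1815875; 1815875 ≡ 84 (mod 167); 84·2 ≡ 1, so inverse 2.
t ≡ 53·4154125·28 + 124·1523875·98 + 32·2426009·14 + 117·1815875·2 = 26194617282.
26194617282 mod 303251125 = 115020532.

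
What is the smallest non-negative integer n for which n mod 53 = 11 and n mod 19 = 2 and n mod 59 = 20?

The moduli are pairwise coprime; M = 53·19·59 = 59413.
M/53 = 1121; 1121 ≡ 8 (mod 53); 8·20 ≡ 1, so inverse 20.
M/19 = 3127; 3127 ≡ 11 (mod 19); 11·7 ≡ 1, so inverse 7.
M/59 = 1007; 1007 ≡ 4 (mod 59); 4·15 ≡ 1, so inverse 15.
n ≡ 11·1121·20 + 2·3127·7 + 20·1007·15 = 592498.
592498 mod 59413 = 57781.

57781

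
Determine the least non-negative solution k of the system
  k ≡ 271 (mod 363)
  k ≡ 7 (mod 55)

997

gcd(363, 55) = 11 and 11 | (7 − 271), so the pair is consistent; merging gives k ≡ 997 (mod 1815), where 1815 = lcm(363, 55).
The solution is unique modulo lcm(363, 55) = 1815.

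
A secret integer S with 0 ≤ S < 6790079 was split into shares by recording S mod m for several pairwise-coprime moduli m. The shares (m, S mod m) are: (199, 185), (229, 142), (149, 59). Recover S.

From S ≡ 185 (mod 199) write S = 185 + 199t. Substituting into S ≡ 142 (mod 229) gives 199t ≡ 186 (mod 229), and since 199⁻¹ ≡ 145 (mod 229), t ≡ 177. Hence S ≡ 185 + 199·177 = 35408 (mod 45571).
From S ≡ 35408 (mod 45571) write S = 35408 + 45571t. Substituting into S ≡ 59 (mod 149) gives 45571t ≡ 113 (mod 149), and since 126⁻¹ ≡ 136 (mod 149), t ≡ 21. Hence S ≡ 35408 + 45571·21 = 992399 (mod 6790079).

992399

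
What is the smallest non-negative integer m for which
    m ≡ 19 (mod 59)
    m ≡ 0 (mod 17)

255

From m ≡ 19 (mod 59) write m = 19 + 59t. Substituting into m ≡ 0 (mod 17) gives 59t ≡ 15 (mod 17), and since 8⁻¹ ≡ 15 (mod 17), t ≡ 4. Hence m ≡ 19 + 59·4 = 255 (mod 1003).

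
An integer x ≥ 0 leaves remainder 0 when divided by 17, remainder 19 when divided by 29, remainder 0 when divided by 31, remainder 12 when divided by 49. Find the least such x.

335172

The moduli are pairwise coprime; N = 17·29·31·49 = 748867.
N/17 = 44051; 44051 ≡ 4 (mod 17); 4·13 ≡ 1, so inverse 13.
N/29 = 25823; 25823 ≡ 13 (mod 29); 13·9 ≡ 1, so inverse 9.
N/31 = 24157; 24157 ≡ 8 (mod 31); 8·4 ≡ 1, so inverse 4.
N/49 = 15283; 15283 ≡ 44 (mod 49); 44·39 ≡ 1, so inverse 39.
x ≡ 0·44051·13 + 19·25823·9 + 0·24157·4 + 12·15283·39 = 11568177.
11568177 mod 748867 = 335172.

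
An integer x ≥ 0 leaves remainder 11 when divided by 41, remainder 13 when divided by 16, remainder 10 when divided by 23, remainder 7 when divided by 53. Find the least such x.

The moduli are pairwise coprime; N = 41·16·23·53 = 799664.
N/41 = 19504; 19504 ≡ 29 (mod 41); 29·17 ≡ 1, so inverse 17.
N/16 = 49979; 49979 ≡ 11 (mod 16); 11·3 ≡ 1, so inverse 3.
N/23 = 34768; 34768 ≡ 15 (mod 23); 15·20 ≡ 1, so inverse 20.
N/53 = 15088; 15088 ≡ 36 (mod 53); 36·28 ≡ 1, so inverse 28.
x ≡ 11·19504·17 + 13·49979·3 + 10·34768·20 + 7·15088·28 = 15507277.
15507277 mod 799664 = 313661.

313661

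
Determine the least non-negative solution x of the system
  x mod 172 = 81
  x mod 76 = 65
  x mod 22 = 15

3865

gcd(172, 76) = 4 and 4 | (65 − 81), so the pair is consistent; merging gives x ≡ 597 (mod 3268), where 3268 = lcm(172, 76).
gcd(3268, 22) = 2 and 2 | (15 − 597), so the pair is consistent; merging gives x ≡ 3865 (mod 35948), where 35948 = lcm(3268, 22).
The solution is unique modulo lcm(172, 76, 22) = 35948.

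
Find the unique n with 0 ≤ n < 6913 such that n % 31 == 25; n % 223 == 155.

6845

From n ≡ 25 (mod 31) write n = 25 + 31t. Substituting into n ≡ 155 (mod 223) gives 31t ≡ 130 (mod 223), and since 31⁻¹ ≡ 36 (mod 223), t ≡ 220. Hence n ≡ 25 + 31·220 = 6845 (mod 6913).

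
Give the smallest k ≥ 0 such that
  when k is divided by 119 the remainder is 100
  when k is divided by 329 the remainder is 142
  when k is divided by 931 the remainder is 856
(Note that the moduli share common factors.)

Combine the congruences pairwise.
gcd(119, 329) = 7 and 7 | (142 − 100), so the pair is consistent; merging gives k ≡ 3432 (mod 5593), where 5593 = lcm(119, 329).
gcd(5593, 931) = 7 and 7 | (856 − 3432), so the pair is consistent; merging gives k ≡ 176815 (mod 743869), where 743869 = lcm(5593, 931).
The solution is unique modulo lcm(119, 329, 931) = 743869.

176815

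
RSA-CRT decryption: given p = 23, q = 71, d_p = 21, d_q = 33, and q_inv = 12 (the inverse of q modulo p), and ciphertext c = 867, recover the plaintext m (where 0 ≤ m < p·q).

1071

m₁ = c^(d_p) mod p: c ≡ 16 (mod 23), and 16^21 mod 23 = 13.
m₂ = c^(d_q) mod q: c ≡ 15 (mod 71), and 15^33 mod 71 = 6.
h = q_inv·(m₁ − m₂) mod p = 12·(13 − 6) mod 23 = 15.
m = m₂ + h·q = 6 + 15·71 = 1071.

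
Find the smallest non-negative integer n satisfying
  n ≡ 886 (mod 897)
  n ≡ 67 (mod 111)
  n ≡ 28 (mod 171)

gcd(897, 111) = 3 and 3 | (67 − 886), so the pair is consistent; merging gives n ≡ 18826 (mod 33189), where 33189 = lcm(897, 111).
gcd(33189, 171) = 3 and 3 | (28 − 18826), so the pair is consistent; merging gives n ≡ 1180441 (mod 1891773), where 1891773 = lcm(33189, 171).
The solution is unique modulo lcm(897, 111, 171) = 1891773.

1180441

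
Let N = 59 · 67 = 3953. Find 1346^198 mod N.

3686

Mod 59: 1346 ≡ 48; by Fermat, exponent reduces to 198 mod 58 = 24; 48^24 ≡ 28 (mod 59).
Mod 67: 1346 ≡ 6; since 66 | 198, by Fermat 6^198 ≡ 1 (mod 67).
Combine by CRT: x ≡ 28 (mod 59), x ≡ 1 (mod 67) ⇒ x ≡ 3686 (mod 3953).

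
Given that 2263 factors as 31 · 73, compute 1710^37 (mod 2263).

Mod 31: 1710 ≡ 5; by Fermat, exponent reduces to 37 mod 30 = 7; 5^7 ≡ 5 (mod 31).
Mod 73: 1710 ≡ 31; 31^37 ≡ 42 (mod 73).
Combine by CRT: x ≡ 5 (mod 31), x ≡ 42 (mod 73) ⇒ x ≡ 1648 (mod 2263).

1648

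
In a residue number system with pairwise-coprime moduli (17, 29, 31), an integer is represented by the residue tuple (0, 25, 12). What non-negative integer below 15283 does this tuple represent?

663

From x ≡ 0 (mod 17) write x = 0 + 17t. Substituting into x ≡ 25 (mod 29) gives 17t ≡ 25 (mod 29), and since 17⁻¹ ≡ 12 (mod 29), t ≡ 10. Hence x ≡ 0 + 17·10 = 170 (mod 493).
From x ≡ 170 (mod 493) write x = 170 + 493t. Substituting into x ≡ 12 (mod 31) gives 493t ≡ 28 (mod 31), and since 28⁻¹ ≡ 10 (mod 31), t ≡ 1. Hence x ≡ 170 + 493·1 = 663 (mod 15283).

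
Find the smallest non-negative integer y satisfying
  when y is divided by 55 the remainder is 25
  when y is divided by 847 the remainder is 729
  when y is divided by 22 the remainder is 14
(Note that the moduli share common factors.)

gcd(55, 847) = 11 and 11 | (729 − 25), so the pair is consistent; merging gives y ≡ 3270 (mod 4235), where 4235 = lcm(55, 847).
gcd(4235, 22) = 11 and 11 | (14 − 3270), so the pair is consistent; merging gives y ≡ 3270 (mod 8470), where 8470 = lcm(4235, 22).
The solution is unique modulo lcm(55, 847, 22) = 8470.

3270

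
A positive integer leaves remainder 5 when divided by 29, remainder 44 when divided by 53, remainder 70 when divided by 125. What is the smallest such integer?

The moduli are pairwise coprime; M = 29·53·125 = 192125.
M/29 = 6625; 6625 ≡ 13 (mod 29); 13·9 ≡ 1, so inverse 9.
M/53 = 3625; 3625 ≡ 21 (mod 53); 21·48 ≡ 1, so inverse 48.
M/125 = 1537; 1537 ≡ 37 (mod 125); 37·98 ≡ 1, so inverse 98.
N ≡ 5·6625·9 + 44·3625·48 + 70·1537·98 = 18497945.
18497945 mod 192125 = 53945.

53945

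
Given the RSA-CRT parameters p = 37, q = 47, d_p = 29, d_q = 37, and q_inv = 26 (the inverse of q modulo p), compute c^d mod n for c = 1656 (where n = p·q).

1436

m₁ = c^(d_p) mod p: c ≡ 28 (mod 37), and 28^29 mod 37 = 30.
m₂ = c^(d_q) mod q: c ≡ 11 (mod 47), and 11^37 mod 47 = 26.
h = q_inv·(m₁ − m₂) mod p = 26·(30 − 26) mod 37 = 30.
m = m₂ + h·q = 26 + 30·47 = 1436.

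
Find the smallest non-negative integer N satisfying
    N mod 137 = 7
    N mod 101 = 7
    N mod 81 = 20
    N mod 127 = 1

47460917

The moduli are pairwise coprime; M = 137·101·81·127 = 142341219.
M/137 = 1038987; 1038987 ≡ 116 (mod 137); 116·13 ≡ 1, so inverse 13.
M/101 = 1409319; 1409319 ≡ 66 (mod 101); 66·75 ≡ 1, so inverse 75.
M/81 = 1757299; 1757299 ≡ 4 (mod 81); 4·61 ≡ 1, so inverse 61.
M/127 = 1120797; 1120797 ≡ 22 (mod 127); 22·52 ≡ 1, so inverse 52.
N ≡ 7·1038987·13 + 7·1409319·75 + 20·1757299·61 + 1·1120797·52 = 3036626516.
3036626516 mod 142341219 = 47460917.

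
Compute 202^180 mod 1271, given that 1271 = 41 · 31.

Mod 41: 202 ≡ 38; by Fermat, exponent reduces to 180 mod 40 = 20; 38^20 ≡ 40 (mod 41).
Mod 31: 202 ≡ 16; since 30 | 180, by Fermat 16^180 ≡ 1 (mod 31).
Combine by CRT: x ≡ 40 (mod 41), x ≡ 1 (mod 31) ⇒ x ≡ 1024 (mod 1271).

1024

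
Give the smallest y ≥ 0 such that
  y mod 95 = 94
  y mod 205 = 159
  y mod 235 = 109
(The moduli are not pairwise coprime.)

gcd(95, 205) = 5 and 5 | (159 − 94), so the pair is consistent; merging gives y ≡ 569 (mod 3895), where 3895 = lcm(95, 205).
gcd(3895, 235) = 5 and 5 | (109 − 569), so the pair is consistent; merging gives y ≡ 55099 (mod 183065), where 183065 = lcm(3895, 235).
The solution is unique modulo lcm(95, 205, 235) = 183065.

55099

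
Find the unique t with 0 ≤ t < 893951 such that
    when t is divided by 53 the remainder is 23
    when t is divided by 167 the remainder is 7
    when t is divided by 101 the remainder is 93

301275

From t ≡ 23 (mod 53) write t = 23 + 53s. Substituting into t ≡ 7 (mod 167) gives 53s ≡ 151 (mod 167), and since 53⁻¹ ≡ 104 (mod 167), s ≡ 6. Hence t ≡ 23 + 53·6 = 341 (mod 8851).
From t ≡ 341 (mod 8851) write t = 341 + 8851s. Substituting into t ≡ 93 (mod 101) gives 8851s ≡ 55 (mod 101), and since 64⁻¹ ≡ 30 (mod 101), s ≡ 34. Hence t ≡ 341 + 8851·34 = 301275 (mod 893951).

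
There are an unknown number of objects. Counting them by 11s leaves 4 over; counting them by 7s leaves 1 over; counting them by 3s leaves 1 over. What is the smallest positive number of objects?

The moduli are pairwise coprime; M = 11·7·3 = 231.
M/11 = 21; 21 ≡ 10 (mod 11); 10·10 ≡ 1, so inverse 10.
M/7 = 33; 33 ≡ 5 (mod 7); 5·3 ≡ 1, so inverse 3.
M/3 = 77; 77 ≡ 2 (mod 3); 2·2 ≡ 1, so inverse 2.
N ≡ 4·21·10 + 1·33·3 + 1·77·2 = 1093.
1093 mod 231 = 169.

169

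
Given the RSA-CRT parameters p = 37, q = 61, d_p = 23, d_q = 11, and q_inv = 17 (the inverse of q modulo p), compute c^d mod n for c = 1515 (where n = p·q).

2178

m₁ = c^(d_p) mod p: c ≡ 35 (mod 37), and 35^23 mod 37 = 32.
m₂ = c^(d_q) mod q: c ≡ 51 (mod 61), and 51^11 mod 61 = 43.
h = q_inv·(m₁ − m₂) mod p = 17·(32 − 43) mod 37 = 35.
m = m₂ + h·q = 43 + 35·61 = 2178.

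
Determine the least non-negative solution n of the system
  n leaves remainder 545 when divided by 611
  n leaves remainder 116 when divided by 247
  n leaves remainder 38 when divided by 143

6044

Combine the congruences pairwise.
gcd(611, 247) = 13 and 13 | (116 − 545), so the pair is consistent; merging gives n ≡ 6044 (mod 11609), where 11609 = lcm(611, 247).
gcd(11609, 143) = 13 and 13 | (38 − 6044), so the pair is consistent; merging gives n ≡ 6044 (mod 127699), where 127699 = lcm(11609, 143).
The solution is unique modulo lcm(611, 247, 143) = 127699.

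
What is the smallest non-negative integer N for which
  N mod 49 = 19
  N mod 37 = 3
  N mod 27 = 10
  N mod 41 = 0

The moduli are pairwise coprime; M = 49·37·27·41 = 2006991.
M/49 = 40959; 40959 ≡ 44 (mod 49); 44·39 ≡ 1, so inverse 39.
M/37 = 54243; 54243 ≡ 1 (mod 37), inverse 1.
M/27 = 74333; 74333 ≡ 2 (mod 27); 2·14 ≡ 1, so inverse 14.
M/41 = 48951; 48951 ≡ 38 (mod 41); 38·27 ≡ 1, so inverse 27.
N ≡ 19·40959·39 + 3·54243·1 + 10·74333·14 + 0·48951·27 = 40919968.
40919968 mod 2006991 = 780148.

780148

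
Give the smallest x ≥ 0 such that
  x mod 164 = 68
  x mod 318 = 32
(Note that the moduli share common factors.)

Combine the congruences pairwise.
gcd(164, 318) = 2 and 2 | (32 − 68), so the pair is consistent; merging gives x ≡ 19748 (mod 26076), where 26076 = lcm(164, 318).
The solution is unique modulo lcm(164, 318) = 26076.

19748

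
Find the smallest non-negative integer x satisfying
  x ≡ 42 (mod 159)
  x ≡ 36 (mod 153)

gcd(159, 153) = 3 and 3 | (36 − 42), so the pair is consistent; merging gives x ≡ 7992 (mod 8109), where 8109 = lcm(159, 153).
The solution is unique modulo lcm(159, 153) = 8109.

7992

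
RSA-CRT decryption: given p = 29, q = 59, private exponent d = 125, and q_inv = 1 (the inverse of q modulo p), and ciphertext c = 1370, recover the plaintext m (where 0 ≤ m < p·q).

d_p = d mod (p−1) = 125 mod 28 = 13; d_q = d mod (q−1) = 9.
m₁ = c^(d_p) mod p: c ≡ 7 (mod 29), and 7^13 mod 29 = 25.
m₂ = c^(d_q) mod q: c ≡ 13 (mod 59), and 13^9 mod 59 = 30.
h = q_inv·(m₁ − m₂) mod p = 1·(25 − 30) mod 29 = 24.
m = m₂ + h·q = 30 + 24·59 = 1446.

1446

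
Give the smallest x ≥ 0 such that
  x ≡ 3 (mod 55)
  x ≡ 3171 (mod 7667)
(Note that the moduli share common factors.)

10838

gcd(55, 7667) = 11 and 11 | (3171 − 3), so the pair is consistent; merging gives x ≡ 10838 (mod 38335), where 38335 = lcm(55, 7667).
The solution is unique modulo lcm(55, 7667) = 38335.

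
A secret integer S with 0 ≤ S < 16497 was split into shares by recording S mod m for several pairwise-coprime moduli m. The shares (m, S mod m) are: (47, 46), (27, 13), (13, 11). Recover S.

12595

From S ≡ 46 (mod 47) write S = 46 + 47t. Substituting into S ≡ 13 (mod 27) gives 47t ≡ 21 (mod 27), and since 20⁻¹ ≡ 23 (mod 27), t ≡ 24. Hence S ≡ 46 + 47·24 = 1174 (mod 1269).
From S ≡ 1174 (mod 1269) write S = 1174 + 1269t. Substituting into S ≡ 11 (mod 13) gives 1269t ≡ 7 (mod 13), and since 8⁻¹ ≡ 5 (mod 13), t ≡ 9. Hence S ≡ 1174 + 1269·9 = 12595 (mod 16497).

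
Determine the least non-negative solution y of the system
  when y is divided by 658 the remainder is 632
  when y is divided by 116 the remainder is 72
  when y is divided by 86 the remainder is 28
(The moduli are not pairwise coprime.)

440176

Combine the congruences pairwise.
gcd(658, 116) = 2 and 2 | (72 − 632), so the pair is consistent; merging gives y ≡ 20372 (mod 38164), where 38164 = lcm(658, 116).
gcd(38164, 86) = 2 and 2 | (28 − 20372), so the pair is consistent; merging gives y ≡ 440176 (mod 1641052), where 1641052 = lcm(38164, 86).
The solution is unique modulo lcm(658, 116, 86) = 1641052.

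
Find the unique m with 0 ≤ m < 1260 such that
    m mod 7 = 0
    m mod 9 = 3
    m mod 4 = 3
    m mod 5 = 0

The moduli are pairwise coprime; N = 7·9·4·5 = 1260.
N/7 = 180; 180 ≡ 5 (mod 7); 5·3 ≡ 1, so inverse 3.
N/9 = 140; 140 ≡ 5 (mod 9); 5·2 ≡ 1, so inverse 2.
N/4 = 315; 315 ≡ 3 (mod 4); 3·3 ≡ 1, so inverse 3.
N/5 = 252; 252 ≡ 2 (mod 5); 2·3 ≡ 1, so inverse 3.
m ≡ 0·180·3 + 3·140·2 + 3·315·3 + 0·252·3 = 3675.
3675 mod 1260 = 1155.

1155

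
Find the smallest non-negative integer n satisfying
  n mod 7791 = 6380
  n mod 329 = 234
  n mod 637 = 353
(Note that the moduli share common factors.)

2928005

Combine the congruences pairwise.
gcd(7791, 329) = 7 and 7 | (234 − 6380), so the pair is consistent; merging gives n ≡ 364766 (mod 366177), where 366177 = lcm(7791, 329).
gcd(366177, 637) = 49 and 49 | (353 − 364766), so the pair is consistent; merging gives n ≡ 2928005 (mod 4760301), where 4760301 = lcm(366177, 637).
The solution is unique modulo lcm(7791, 329, 637) = 4760301.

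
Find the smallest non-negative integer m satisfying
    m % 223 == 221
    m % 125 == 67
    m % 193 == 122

The moduli are pairwise coprime; N = 223·125·193 = 5379875.
N/223 = 24125; 24125 ≡ 41 (mod 223); 41·136 ≡ 1, so inverse 136.
N/125 = 43039; 43039 ≡ 39 (mod 125); 39·109 ≡ 1, so inverse 109.
N/193 = 27875; 27875 ≡ 83 (mod 193); 83·100 ≡ 1, so inverse 100.
m ≡ 221·24125·136 + 67·43039·109 + 122·27875·100 = 1379489817.
1379489817 mod 5379875 = 2241817.

2241817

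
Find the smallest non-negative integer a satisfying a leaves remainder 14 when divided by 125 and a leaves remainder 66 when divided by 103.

From a ≡ 14 (mod 125) write a = 14 + 125t. Substituting into a ≡ 66 (mod 103) gives 125t ≡ 52 (mod 103), and since 22⁻¹ ≡ 89 (mod 103), t ≡ 96. Hence a ≡ 14 + 125·96 = 12014 (mod 12875).

12014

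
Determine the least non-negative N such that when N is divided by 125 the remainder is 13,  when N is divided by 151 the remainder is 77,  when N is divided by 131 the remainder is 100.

383013

Combine the congruences pairwise.
From N ≡ 13 (mod 125) write N = 13 + 125t. Substituting into N ≡ 77 (mod 151) gives 125t ≡ 64 (mod 151), and since 125⁻¹ ≡ 29 (mod 151), t ≡ 44. Hence N ≡ 13 + 125·44 = 5513 (mod 18875).
From N ≡ 5513 (mod 18875) write N = 5513 + 18875t. Substituting into N ≡ 100 (mod 131) gives 18875t ≡ 89 (mod 131), and since 11⁻¹ ≡ 12 (mod 131), t ≡ 20. Hence N ≡ 5513 + 18875·20 = 383013 (mod 2472625).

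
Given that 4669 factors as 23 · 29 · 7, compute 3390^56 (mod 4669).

2930

Mod 23: 3390 ≡ 9; by Fermat, exponent reduces to 56 mod 22 = 12; 9^12 ≡ 9 (mod 23).
Mod 29: 3390 ≡ 26; since 28 | 56, by Fermat 26^56 ≡ 1 (mod 29).
Mod 7: 3390 ≡ 2; by Fermat, exponent reduces to 56 mod 6 = 2; 2^2 ≡ 4 (mod 7).
Combine by CRT: x ≡ 9 (mod 23), x ≡ 1 (mod 29), x ≡ 4 (mod 7) ⇒ x ≡ 2930 (mod 4669).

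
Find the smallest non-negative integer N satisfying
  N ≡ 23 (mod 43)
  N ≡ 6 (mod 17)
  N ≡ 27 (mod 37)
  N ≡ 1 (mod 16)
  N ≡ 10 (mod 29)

4934273

The moduli are pairwise coprime; M = 43·17·37·16·29 = 12549808.
M/43 = 291856; 291856 ≡ 15 (mod 43); 15·23 ≡ 1, so inverse 23.
M/17 = 738224; 738224 ≡ 16 (mod 17); 16·16 ≡ 1, so inverse 16.
M/37 = 339184; 339184 ≡ 5 (mod 37); 5·15 ≡ 1, so inverse 15.
M/16 = 784363; 784363 ≡ 11 (mod 16); 11·3 ≡ 1, so inverse 3.
M/29 = 432752; 432752 ≡ 14 (mod 29); 14·27 ≡ 1, so inverse 27.
N ≡ 23·291856·23 + 6·738224·16 + 27·339184·15 + 1·784363·3 + 10·432752·27 = 481826977.
481826977 mod 12549808 = 4934273.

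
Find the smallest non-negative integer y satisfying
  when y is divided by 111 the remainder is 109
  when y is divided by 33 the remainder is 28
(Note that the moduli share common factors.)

gcd(111, 33) = 3 and 3 | (28 − 109), so the pair is consistent; merging gives y ≡ 886 (mod 1221), where 1221 = lcm(111, 33).
The solution is unique modulo lcm(111, 33) = 1221.

886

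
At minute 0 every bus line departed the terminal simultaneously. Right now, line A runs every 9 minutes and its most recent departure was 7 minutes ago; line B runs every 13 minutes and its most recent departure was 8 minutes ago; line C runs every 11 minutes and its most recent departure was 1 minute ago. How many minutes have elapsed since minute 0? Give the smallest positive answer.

34

From t ≡ 7 (mod 9) write t = 7 + 9s. Substituting into t ≡ 8 (mod 13) gives 9s ≡ 1 (mod 13), and since 9⁻¹ ≡ 3 (mod 13), s ≡ 3. Hence t ≡ 7 + 9·3 = 34 (mod 117).
From t ≡ 34 (mod 117) write t = 34 + 117s. Substituting into t ≡ 1 (mod 11) gives 117s ≡ 0 (mod 11), and since 7⁻¹ ≡ 8 (mod 11), s ≡ 0. Hence t ≡ 34 + 117·0 = 34 (mod 1287).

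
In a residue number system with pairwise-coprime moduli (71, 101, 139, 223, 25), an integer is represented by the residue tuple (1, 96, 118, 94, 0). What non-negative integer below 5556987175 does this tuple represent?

From x ≡ 1 (mod 71) write x = 1 + 71t. Substituting into x ≡ 96 (mod 101) gives 71t ≡ 95 (mod 101), and since 71⁻¹ ≡ 37 (mod 101), t ≡ 81. Hence x ≡ 1 + 71·81 = 5752 (mod 7171).
From x ≡ 5752 (mod 7171) write x = 5752 + 7171t. Substituting into x ≡ 118 (mod 139) gives 7171t ≡ 65 (mod 139), and since 82⁻¹ ≡ 39 (mod 139), t ≡ 33. Hence x ≡ 5752 + 7171·33 = 242395 (mod 996769).
From x ≡ 242395 (mod 996769) write x = 242395 + 996769t. Substituting into x ≡ 94 (mod 223) gives 996769t ≡ 100 (mod 223), and since 182⁻¹ ≡ 87 (mod 223), t ≡ 3. Hence x ≡ 242395 + 996769·3 = 3232702 (mod 222279487).
From x ≡ 3232702 (mod 222279487) write x = 3232702 + 222279487t. Substituting into x ≡ 0 (mod 25) gives 222279487t ≡ 23 (mod 25), and since 12⁻¹ ≡ 23 (mod 25), t ≡ 4. Hence x ≡ 3232702 + 222279487·4 = 892350650 (mod 5556987175).

892350650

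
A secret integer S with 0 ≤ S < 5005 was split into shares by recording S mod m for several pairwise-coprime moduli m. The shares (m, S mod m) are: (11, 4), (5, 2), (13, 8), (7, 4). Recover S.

697

From S ≡ 4 (mod 11) write S = 4 + 11t. Substituting into S ≡ 2 (mod 5) gives 11t ≡ 3 (mod 5), and since 1⁻¹ ≡ 1 (mod 5), t ≡ 3. Hence S ≡ 4 + 11·3 = 37 (mod 55).
From S ≡ 37 (mod 55) write S = 37 + 55t. Substituting into S ≡ 8 (mod 13) gives 55t ≡ 10 (mod 13), and since 3⁻¹ ≡ 9 (mod 13), t ≡ 12. Hence S ≡ 37 + 55·12 = 697 (mod 715).
From S ≡ 697 (mod 715) write S = 697 + 715t. Substituting into S ≡ 4 (mod 7) gives 715t ≡ 0 (mod 7), and since 1⁻¹ ≡ 1 (mod 7), t ≡ 0. Hence S ≡ 697 + 715·0 = 697 (mod 5005).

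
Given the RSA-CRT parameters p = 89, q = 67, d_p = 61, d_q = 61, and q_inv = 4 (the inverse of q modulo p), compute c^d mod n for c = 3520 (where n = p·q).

m₁ = c^(d_p) mod p: c ≡ 49 (mod 89), and 49^61 mod 89 = 84.
m₂ = c^(d_q) mod q: c ≡ 36 (mod 67), and 36^61 mod 67 = 21.
h = q_inv·(m₁ − m₂) mod p = 4·(84 − 21) mod 89 = 74.
m = m₂ + h·q = 21 + 74·67 = 4979.

4979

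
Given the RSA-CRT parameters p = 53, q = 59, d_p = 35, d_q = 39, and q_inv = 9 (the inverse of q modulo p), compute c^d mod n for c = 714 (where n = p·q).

m₁ = c^(d_p) mod p: c ≡ 25 (mod 53), and 25^35 mod 53 = 7.
m₂ = c^(d_q) mod q: c ≡ 6 (mod 59), and 6^39 mod 59 = 33.
h = q_inv·(m₁ − m₂) mod p = 9·(7 − 33) mod 53 = 31.
m = m₂ + h·q = 33 + 31·59 = 1862.

1862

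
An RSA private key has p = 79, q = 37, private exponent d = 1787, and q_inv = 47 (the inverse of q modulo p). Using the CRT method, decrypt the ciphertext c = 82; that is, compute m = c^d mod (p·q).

1087

d_p = d mod (p−1) = 1787 mod 78 = 71; d_q = d mod (q−1) = 23.
m₁ = c^(d_p) mod p: c ≡ 3 (mod 79), and 3^71 mod 79 = 60.
m₂ = c^(d_q) mod q: c ≡ 8 (mod 37), and 8^23 mod 37 = 14.
h = q_inv·(m₁ − m₂) mod p = 47·(60 − 14) mod 79 = 29.
m = m₂ + h·q = 14 + 29·37 = 1087.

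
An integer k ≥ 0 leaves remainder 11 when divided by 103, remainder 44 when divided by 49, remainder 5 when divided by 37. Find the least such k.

23907

The moduli are pairwise coprime; N = 103·49·37 = 186739.
N/103 = 1813; 1813 ≡ 62 (mod 103); 62·5 ≡ 1, so inverse 5.
N/49 = 3811; 3811 ≡ 38 (mod 49); 38·40 ≡ 1, so inverse 40.
N/37 = 5047; 5047 ≡ 15 (mod 37); 15·5 ≡ 1, so inverse 5.
k ≡ 11·1813·5 + 44·3811·40 + 5·5047·5 = 6933250.
6933250 mod 186739 = 23907.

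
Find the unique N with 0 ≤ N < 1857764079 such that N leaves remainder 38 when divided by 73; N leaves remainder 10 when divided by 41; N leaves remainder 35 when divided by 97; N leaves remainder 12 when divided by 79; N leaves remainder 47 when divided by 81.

442044749

From N ≡ 38 (mod 73) write N = 38 + 73t. Substituting into N ≡ 10 (mod 41) gives 73t ≡ 13 (mod 41), and since 32⁻¹ ≡ 9 (mod 41), t ≡ 35. Hence N ≡ 38 + 73·35 = 2593 (mod 2993).
From N ≡ 2593 (mod 2993) write N = 2593 + 2993t. Substituting into N ≡ 35 (mod 97) gives 2993t ≡ 61 (mod 97), and since 83⁻¹ ≡ 90 (mod 97), t ≡ 58. Hence N ≡ 2593 + 2993·58 = 176187 (mod 290321).
From N ≡ 176187 (mod 290321) write N = 176187 + 290321t. Substituting into N ≡ 12 (mod 79) gives 290321t ≡ 74 (mod 79), and since 75⁻¹ ≡ 59 (mod 79), t ≡ 21. Hence N ≡ 176187 + 290321·21 = 6272928 (mod 22935359).
From N ≡ 6272928 (mod 22935359) write N = 6272928 + 22935359t. Substituting into N ≡ 47 (mod 81) gives 22935359t ≡ 2 (mod 81), and since 47⁻¹ ≡ 50 (mod 81), t ≡ 19. Hence N ≡ 6272928 + 22935359·19 = 442044749 (mod 1857764079).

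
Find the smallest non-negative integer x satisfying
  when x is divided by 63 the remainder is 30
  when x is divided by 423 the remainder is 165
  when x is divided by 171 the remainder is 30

4818

gcd(63, 423) = 9 and 9 | (165 − 30), so the pair is consistent; merging gives x ≡ 1857 (mod 2961), where 2961 = lcm(63, 423).
gcd(2961, 171) = 9 and 9 | (30 − 1857), so the pair is consistent; merging gives x ≡ 4818 (mod 56259), where 56259 = lcm(2961, 171).
The solution is unique modulo lcm(63, 423, 171) = 56259.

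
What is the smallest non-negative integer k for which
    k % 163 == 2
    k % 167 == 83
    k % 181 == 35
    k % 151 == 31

260358761

From k ≡ 2 (mod 163) write k = 2 + 163t. Substituting into k ≡ 83 (mod 167) gives 163t ≡ 81 (mod 167), and since 163⁻¹ ≡ 125 (mod 167), t ≡ 105. Hence k ≡ 2 + 163·105 = 17117 (mod 27221).
From k ≡ 17117 (mod 27221) write k = 17117 + 27221t. Substituting into k ≡ 35 (mod 181) gives 27221t ≡ 113 (mod 181), and since 71⁻¹ ≡ 51 (mod 181), t ≡ 152. Hence k ≡ 17117 + 27221·152 = 4154709 (mod 4927001).
From k ≡ 4154709 (mod 4927001) write k = 4154709 + 4927001t. Substituting into k ≡ 31 (mod 151) gives 4927001t ≡ 87 (mod 151), and since 22⁻¹ ≡ 103 (mod 151), t ≡ 52. Hence k ≡ 4154709 + 4927001·52 = 260358761 (mod 743977151).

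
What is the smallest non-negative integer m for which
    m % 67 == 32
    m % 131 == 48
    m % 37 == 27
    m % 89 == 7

The moduli are pairwise coprime; N = 67·131·37·89 = 28902661.
N/67 = 431383; 431383 ≡ 37 (mod 67); 37·29 ≡ 1, so inverse 29.
N/131 = 220631; 220631 ≡ 27 (mod 131); 27·34 ≡ 1, so inverse 34.
N/37 = 781153; 781153 ≡ 9 (mod 37); 9·33 ≡ 1, so inverse 33.
N/89 = 324749; 324749 ≡ 77 (mod 89); 77·37 ≡ 1, so inverse 37.
m ≡ 32·431383·29 + 48·220631·34 + 27·781153·33 + 7·324749·37 = 1540510530.
1540510530 mod 28902661 = 8669497.

8669497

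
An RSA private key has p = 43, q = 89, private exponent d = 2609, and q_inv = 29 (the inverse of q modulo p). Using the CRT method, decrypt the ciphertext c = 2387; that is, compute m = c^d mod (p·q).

3393

d_p = d mod (p−1) = 2609 mod 42 = 5; d_q = d mod (q−1) = 57.
m₁ = c^(d_p) mod p: c ≡ 22 (mod 43), and 22^5 mod 43 = 39.
m₂ = c^(d_q) mod q: c ≡ 73 (mod 89), and 73^57 mod 89 = 11.
h = q_inv·(m₁ − m₂) mod p = 29·(39 − 11) mod 43 = 38.
m = m₂ + h·q = 11 + 38·89 = 3393.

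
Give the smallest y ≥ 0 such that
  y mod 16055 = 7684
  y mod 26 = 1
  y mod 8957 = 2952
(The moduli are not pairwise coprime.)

280619

Combine the congruences pairwise.
gcd(16055, 26) = 13 and 13 | (1 − 7684), so the pair is consistent; merging gives y ≡ 23739 (mod 32110), where 32110 = lcm(16055, 26).
gcd(32110, 8957) = 169 and 169 | (2952 − 23739), so the pair is consistent; merging gives y ≡ 280619 (mod 1701830), where 1701830 = lcm(32110, 8957).
The solution is unique modulo lcm(16055, 26, 8957) = 1701830.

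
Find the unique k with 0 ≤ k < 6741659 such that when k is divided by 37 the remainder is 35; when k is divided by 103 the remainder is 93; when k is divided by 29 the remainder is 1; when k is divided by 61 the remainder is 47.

6722491

Combine the congruences pairwise.
From k ≡ 35 (mod 37) write k = 35 + 37t. Substituting into k ≡ 93 (mod 103) gives 37t ≡ 58 (mod 103), and since 37⁻¹ ≡ 39 (mod 103), t ≡ 99. Hence k ≡ 35 + 37·99 = 3698 (mod 3811).
From k ≡ 3698 (mod 3811) write k = 3698 + 3811t. Substituting into k ≡ 1 (mod 29) gives 3811t ≡ 15 (mod 29), and since 12⁻¹ ≡ 17 (mod 29), t ≡ 23. Hence k ≡ 3698 + 3811·23 = 91351 (mod 110519).
From k ≡ 91351 (mod 110519) write k = 91351 + 110519t. Substituting into k ≡ 47 (mod 61) gives 110519t ≡ 13 (mod 61), and since 48⁻¹ ≡ 14 (mod 61), t ≡ 60. Hence k ≡ 91351 + 110519·60 = 6722491 (mod 6741659).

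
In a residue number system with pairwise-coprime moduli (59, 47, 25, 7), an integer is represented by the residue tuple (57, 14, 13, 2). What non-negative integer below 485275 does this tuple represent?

The moduli are pairwise coprime; N = 59·47·25·7 = 485275.
N/59 = 8225; 8225 ≡ 24 (mod 59); 24·32 ≡ 1, so inverse 32.
N/47 = 10325; 10325 ≡ 32 (mod 47); 32·25 ≡ 1, so inverse 25.
N/25 = 19411; 19411 ≡ 11 (mod 25); 11·16 ≡ 1, so inverse 16.
N/7 = 69325; 69325 ≡ 4 (mod 7); 4·2 ≡ 1, so inverse 2.
x ≡ 57·8225·32 + 14·10325·25 + 13·19411·16 + 2·69325·2 = 22930938.
22930938 mod 485275 = 123013.

123013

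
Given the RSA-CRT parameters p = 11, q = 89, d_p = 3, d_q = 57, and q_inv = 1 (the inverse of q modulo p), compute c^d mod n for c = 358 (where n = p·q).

271

m₁ = c^(d_p) mod p: c ≡ 6 (mod 11), and 6^3 mod 11 = 7.
m₂ = c^(d_q) mod q: c ≡ 2 (mod 89), and 2^57 mod 89 = 4.
h = q_inv·(m₁ − m₂) mod p = 1·(7 − 4) mod 11 = 3.
m = m₂ + h·q = 4 + 3·89 = 271.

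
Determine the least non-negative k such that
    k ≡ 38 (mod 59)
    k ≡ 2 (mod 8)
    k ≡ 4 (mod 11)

3106

The moduli are pairwise coprime; N = 59·8·11 = 5192.
N/59 = 88; 88 ≡ 29 (mod 59); 29·57 ≡ 1, so inverse 57.
N/8 = 649; 649 ≡ 1 (mod 8), inverse 1.
N/11 = 472; 472 ≡ 10 (mod 11); 10·10 ≡ 1, so inverse 10.
k ≡ 38·88·57 + 2·649·1 + 4·472·10 = 210786.
210786 mod 5192 = 3106.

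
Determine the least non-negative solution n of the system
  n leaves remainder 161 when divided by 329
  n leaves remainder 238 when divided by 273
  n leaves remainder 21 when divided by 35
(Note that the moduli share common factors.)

gcd(329, 273) = 7 and 7 | (238 − 161), so the pair is consistent; merging gives n ≡ 5425 (mod 12831), where 12831 = lcm(329, 273).
gcd(12831, 35) = 7 and 7 | (21 − 5425), so the pair is consistent; merging gives n ≡ 18256 (mod 64155), where 64155 = lcm(12831, 35).
The solution is unique modulo lcm(329, 273, 35) = 64155.

18256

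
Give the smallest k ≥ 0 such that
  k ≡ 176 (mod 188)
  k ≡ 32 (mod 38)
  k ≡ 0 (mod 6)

10140

Combine the congruences pairwise.
gcd(188, 38) = 2 and 2 | (32 − 176), so the pair is consistent; merging gives k ≡ 2996 (mod 3572), where 3572 = lcm(188, 38).
gcd(3572, 6) = 2 and 2 | (0 − 2996), so the pair is consistent; merging gives k ≡ 10140 (mod 10716), where 10716 = lcm(3572, 6).
The solution is unique modulo lcm(188, 38, 6) = 10716.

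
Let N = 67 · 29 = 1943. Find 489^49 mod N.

146

Mod 67: 489 ≡ 20; 20^49 ≡ 12 (mod 67).
Mod 29: 489 ≡ 25; by Fermat, exponent reduces to 49 mod 28 = 21; 25^21 ≡ 1 (mod 29).
Combine by CRT: x ≡ 12 (mod 67), x ≡ 1 (mod 29) ⇒ x ≡ 146 (mod 1943).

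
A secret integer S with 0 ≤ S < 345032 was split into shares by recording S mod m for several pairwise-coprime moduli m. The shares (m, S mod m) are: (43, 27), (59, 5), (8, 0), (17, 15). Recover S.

220488

From S ≡ 27 (mod 43) write S = 27 + 43t. Substituting into S ≡ 5 (mod 59) gives 43t ≡ 37 (mod 59), and since 43⁻¹ ≡ 11 (mod 59), t ≡ 53. Hence S ≡ 27 + 43·53 = 2306 (mod 2537).
From S ≡ 2306 (mod 2537) write S = 2306 + 2537t. Substituting into S ≡ 0 (mod 8) gives 2537t ≡ 6 (mod 8), and since 1⁻¹ ≡ 1 (mod 8), t ≡ 6. Hence S ≡ 2306 + 2537·6 = 17528 (mod 20296).
From S ≡ 17528 (mod 20296) write S = 17528 + 20296t. Substituting into S ≡ 15 (mod 17) gives 20296t ≡ 14 (mod 17), and since 15⁻¹ ≡ 8 (mod 17), t ≡ 10. Hence S ≡ 17528 + 20296·10 = 220488 (mod 345032).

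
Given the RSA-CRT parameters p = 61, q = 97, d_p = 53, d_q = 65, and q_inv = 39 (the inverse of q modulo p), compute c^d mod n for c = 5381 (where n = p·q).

m₁ = c^(d_p) mod p: c ≡ 13 (mod 61), and 13^53 mod 61 = 47.
m₂ = c^(d_q) mod q: c ≡ 46 (mod 97), and 46^65 mod 97 = 46.
h = q_inv·(m₁ − m₂) mod p = 39·(47 − 46) mod 61 = 39.
m = m₂ + h·q = 46 + 39·97 = 3829.

3829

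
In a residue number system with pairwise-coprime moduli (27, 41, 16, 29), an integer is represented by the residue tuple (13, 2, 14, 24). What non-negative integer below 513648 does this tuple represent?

Combine the congruences pairwise.
From x ≡ 13 (mod 27) write x = 13 + 27t. Substituting into x ≡ 2 (mod 41) gives 27t ≡ 30 (mod 41), and since 27⁻¹ ≡ 38 (mod 41), t ≡ 33. Hence x ≡ 13 + 27·33 = 904 (mod 1107).
From x ≡ 904 (mod 1107) write x = 904 + 1107t. Substituting into x ≡ 14 (mod 16) gives 1107t ≡ 6 (mod 16), and since 3⁻¹ ≡ 11 (mod 16), t ≡ 2. Hence x ≡ 904 + 1107·2 = 3118 (mod 17712).
From x ≡ 3118 (mod 17712) write x = 3118 + 17712t. Substituting into x ≡ 24 (mod 29) gives 17712t ≡ 9 (mod 29), and since 22⁻¹ ≡ 4 (mod 29), t ≡ 7. Hence x ≡ 3118 + 17712·7 = 127102 (mod 513648).

127102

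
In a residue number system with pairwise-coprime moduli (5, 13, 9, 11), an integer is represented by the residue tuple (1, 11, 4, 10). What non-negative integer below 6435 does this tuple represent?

The moduli are pairwise coprime; N = 5·13·9·11 = 6435.
N/5 = 1287; 1287 ≡ 2 (mod 5); 2·3 ≡ 1, so inverse 3.
N/13 = 495; 495 ≡ 1 (mod 13), inverse 1.
N/9 = 715; 715 ≡ 4 (mod 9); 4·7 ≡ 1, so inverse 7.
N/11 = 585; 585 ≡ 2 (mod 11); 2·6 ≡ 1, so inverse 6.
x ≡ 1·1287·3 + 11·495·1 + 4·715·7 + 10·585·6 = 64426.
64426 mod 6435 = 76.

76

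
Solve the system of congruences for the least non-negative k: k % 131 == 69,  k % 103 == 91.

8846

From k ≡ 69 (mod 131) write k = 69 + 131t. Substituting into k ≡ 91 (mod 103) gives 131t ≡ 22 (mod 103), and since 28⁻¹ ≡ 92 (mod 103), t ≡ 67. Hence k ≡ 69 + 131·67 = 8846 (mod 13493).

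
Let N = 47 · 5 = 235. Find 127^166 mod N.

Mod 47: 127 ≡ 33; by Fermat, exponent reduces to 166 mod 46 = 28; 33^28 ≡ 3 (mod 47).
Mod 5: 127 ≡ 2; by Fermat, exponent reduces to 166 mod 4 = 2; 2^2 ≡ 4 (mod 5).
Combine by CRT: x ≡ 3 (mod 47), x ≡ 4 (mod 5) ⇒ x ≡ 144 (mod 235).

144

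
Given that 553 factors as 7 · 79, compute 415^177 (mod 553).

Mod 7: 415 ≡ 2; by Fermat, exponent reduces to 177 mod 6 = 3; 2^3 ≡ 1 (mod 7).
Mod 79: 415 ≡ 20; by Fermat, exponent reduces to 177 mod 78 = 21; 20^21 ≡ 10 (mod 79).
Combine by CRT: x ≡ 1 (mod 7), x ≡ 10 (mod 79) ⇒ x ≡ 484 (mod 553).

484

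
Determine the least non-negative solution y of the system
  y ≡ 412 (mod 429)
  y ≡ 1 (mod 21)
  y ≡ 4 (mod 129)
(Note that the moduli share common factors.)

27868

Combine the congruences pairwise.
gcd(429, 21) = 3 and 3 | (1 − 412), so the pair is consistent; merging gives y ≡ 841 (mod 3003), where 3003 = lcm(429, 21).
gcd(3003, 129) = 3 and 3 | (4 − 841), so the pair is consistent; merging gives y ≡ 27868 (mod 129129), where 129129 = lcm(3003, 129).
The solution is unique modulo lcm(429, 21, 129) = 129129.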